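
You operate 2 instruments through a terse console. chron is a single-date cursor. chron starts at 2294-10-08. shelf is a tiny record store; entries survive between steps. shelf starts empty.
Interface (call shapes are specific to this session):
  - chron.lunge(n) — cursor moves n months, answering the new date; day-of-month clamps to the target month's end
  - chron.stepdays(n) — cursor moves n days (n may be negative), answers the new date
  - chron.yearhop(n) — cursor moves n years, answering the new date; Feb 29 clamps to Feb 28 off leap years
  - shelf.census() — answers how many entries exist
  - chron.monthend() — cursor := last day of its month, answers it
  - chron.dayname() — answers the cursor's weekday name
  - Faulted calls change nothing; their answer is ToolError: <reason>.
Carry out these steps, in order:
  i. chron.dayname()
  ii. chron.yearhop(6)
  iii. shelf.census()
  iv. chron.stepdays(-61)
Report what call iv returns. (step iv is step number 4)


Answer: 2300-08-08

Derivation:
% 1. chron.dayname() ~> Monday
% 2. chron.yearhop(6) ~> 2300-10-08
% 3. shelf.census() ~> 0
% 4. chron.stepdays(-61) ~> 2300-08-08


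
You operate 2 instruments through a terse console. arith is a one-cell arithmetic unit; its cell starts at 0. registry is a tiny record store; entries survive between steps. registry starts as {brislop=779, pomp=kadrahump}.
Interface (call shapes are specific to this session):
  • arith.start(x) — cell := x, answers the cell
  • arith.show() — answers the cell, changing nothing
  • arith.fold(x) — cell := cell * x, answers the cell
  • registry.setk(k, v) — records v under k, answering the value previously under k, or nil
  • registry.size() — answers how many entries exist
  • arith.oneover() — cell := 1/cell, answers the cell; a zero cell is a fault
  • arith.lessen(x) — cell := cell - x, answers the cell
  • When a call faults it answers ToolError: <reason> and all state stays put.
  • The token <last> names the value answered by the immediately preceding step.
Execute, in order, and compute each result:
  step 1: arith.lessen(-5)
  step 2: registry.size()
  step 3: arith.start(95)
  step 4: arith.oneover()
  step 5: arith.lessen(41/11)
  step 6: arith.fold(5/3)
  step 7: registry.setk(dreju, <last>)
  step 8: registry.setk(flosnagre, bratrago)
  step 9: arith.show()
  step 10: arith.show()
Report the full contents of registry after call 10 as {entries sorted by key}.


I use arith.lessen on x: -5, which returns 5.
I run registry.size, yielding 2.
I invoke arith.start on x: 95, and get 95.
Next I call arith.oneover(), and see 1/95.
I call arith.lessen on x: 41/11, which returns -3884/1045.
Calling arith.fold on x: 5/3, giving -3884/627.
I invoke registry.setk on k: dreju, v: <last>, — result: nil.
I run registry.setk on k: flosnagre, v: bratrago: nil.
I use arith.show, and get -3884/627.
Invoking arith.show(): -3884/627.

Answer: {brislop=779, dreju=-3884/627, flosnagre=bratrago, pomp=kadrahump}


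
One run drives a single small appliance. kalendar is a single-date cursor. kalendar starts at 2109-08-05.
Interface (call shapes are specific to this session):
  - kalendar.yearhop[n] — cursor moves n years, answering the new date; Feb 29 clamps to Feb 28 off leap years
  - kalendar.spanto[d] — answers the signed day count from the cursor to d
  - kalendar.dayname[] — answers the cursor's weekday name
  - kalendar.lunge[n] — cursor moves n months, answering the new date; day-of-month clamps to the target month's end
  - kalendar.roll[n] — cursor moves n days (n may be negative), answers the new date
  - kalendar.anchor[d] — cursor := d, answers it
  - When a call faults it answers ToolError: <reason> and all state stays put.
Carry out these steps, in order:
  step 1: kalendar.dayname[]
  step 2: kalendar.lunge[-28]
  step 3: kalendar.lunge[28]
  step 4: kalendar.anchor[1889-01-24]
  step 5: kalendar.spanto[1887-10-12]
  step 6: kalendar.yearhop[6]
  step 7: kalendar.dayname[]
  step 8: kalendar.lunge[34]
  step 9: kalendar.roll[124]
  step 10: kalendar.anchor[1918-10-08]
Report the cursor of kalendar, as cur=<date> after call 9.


Answer: cur=1898-03-28

Derivation:
! 1. kalendar.dayname() : Monday
! 2. kalendar.lunge(-28) : 2107-04-05
! 3. kalendar.lunge(28) : 2109-08-05
! 4. kalendar.anchor(1889-01-24) : 1889-01-24
! 5. kalendar.spanto(1887-10-12) : -470
! 6. kalendar.yearhop(6) : 1895-01-24
! 7. kalendar.dayname() : Thursday
! 8. kalendar.lunge(34) : 1897-11-24
! 9. kalendar.roll(124) : 1898-03-28
! 10. kalendar.anchor(1918-10-08) : 1918-10-08


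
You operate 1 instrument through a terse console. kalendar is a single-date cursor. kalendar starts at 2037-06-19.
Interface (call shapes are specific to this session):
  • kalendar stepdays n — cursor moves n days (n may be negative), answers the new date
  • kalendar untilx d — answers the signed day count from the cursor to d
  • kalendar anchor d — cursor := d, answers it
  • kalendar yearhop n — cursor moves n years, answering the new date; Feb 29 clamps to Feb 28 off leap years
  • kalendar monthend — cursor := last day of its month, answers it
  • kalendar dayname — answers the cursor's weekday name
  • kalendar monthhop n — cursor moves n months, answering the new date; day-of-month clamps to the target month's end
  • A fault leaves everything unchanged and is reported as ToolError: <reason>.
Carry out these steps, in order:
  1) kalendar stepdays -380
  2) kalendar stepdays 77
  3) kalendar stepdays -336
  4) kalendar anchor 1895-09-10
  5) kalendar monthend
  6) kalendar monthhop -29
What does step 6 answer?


Answer: 1893-04-30

Derivation:
$ kalendar stepdays n=-380
[out] 2036-06-04
$ kalendar stepdays n=77
[out] 2036-08-20
$ kalendar stepdays n=-336
[out] 2035-09-19
$ kalendar anchor d=1895-09-10
[out] 1895-09-10
$ kalendar monthend
[out] 1895-09-30
$ kalendar monthhop n=-29
[out] 1893-04-30


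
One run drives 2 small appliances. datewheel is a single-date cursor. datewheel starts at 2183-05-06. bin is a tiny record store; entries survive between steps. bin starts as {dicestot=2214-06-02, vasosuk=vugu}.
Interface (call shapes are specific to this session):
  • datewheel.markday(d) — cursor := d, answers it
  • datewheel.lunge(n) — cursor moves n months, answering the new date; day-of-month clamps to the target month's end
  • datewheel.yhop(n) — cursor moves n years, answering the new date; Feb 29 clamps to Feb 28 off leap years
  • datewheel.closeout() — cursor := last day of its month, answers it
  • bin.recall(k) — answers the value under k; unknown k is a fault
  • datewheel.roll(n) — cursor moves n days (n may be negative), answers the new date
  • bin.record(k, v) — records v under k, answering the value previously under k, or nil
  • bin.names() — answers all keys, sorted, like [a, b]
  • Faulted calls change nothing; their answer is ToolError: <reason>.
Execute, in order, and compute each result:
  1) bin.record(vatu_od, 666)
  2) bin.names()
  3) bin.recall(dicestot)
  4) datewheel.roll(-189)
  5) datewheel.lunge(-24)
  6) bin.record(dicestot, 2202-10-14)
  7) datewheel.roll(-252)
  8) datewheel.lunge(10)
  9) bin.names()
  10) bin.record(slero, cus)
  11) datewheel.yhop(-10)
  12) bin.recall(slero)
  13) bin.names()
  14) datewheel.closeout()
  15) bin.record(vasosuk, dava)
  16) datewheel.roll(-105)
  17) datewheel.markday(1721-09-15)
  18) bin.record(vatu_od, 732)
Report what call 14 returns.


Answer: 2170-12-31

Derivation:
>>> record vatu_od 666
[out] nil
>>> names
[out] [dicestot, vasosuk, vatu_od]
>>> recall dicestot
[out] 2214-06-02
>>> roll -189
[out] 2182-10-29
>>> lunge -24
[out] 2180-10-29
>>> record dicestot 2202-10-14
[out] 2214-06-02
>>> roll -252
[out] 2180-02-20
>>> lunge 10
[out] 2180-12-20
>>> names
[out] [dicestot, vasosuk, vatu_od]
>>> record slero cus
[out] nil
>>> yhop -10
[out] 2170-12-20
>>> recall slero
[out] cus
>>> names
[out] [dicestot, slero, vasosuk, vatu_od]
>>> closeout
[out] 2170-12-31
>>> record vasosuk dava
[out] vugu
>>> roll -105
[out] 2170-09-17
>>> markday 1721-09-15
[out] 1721-09-15
>>> record vatu_od 732
[out] 666


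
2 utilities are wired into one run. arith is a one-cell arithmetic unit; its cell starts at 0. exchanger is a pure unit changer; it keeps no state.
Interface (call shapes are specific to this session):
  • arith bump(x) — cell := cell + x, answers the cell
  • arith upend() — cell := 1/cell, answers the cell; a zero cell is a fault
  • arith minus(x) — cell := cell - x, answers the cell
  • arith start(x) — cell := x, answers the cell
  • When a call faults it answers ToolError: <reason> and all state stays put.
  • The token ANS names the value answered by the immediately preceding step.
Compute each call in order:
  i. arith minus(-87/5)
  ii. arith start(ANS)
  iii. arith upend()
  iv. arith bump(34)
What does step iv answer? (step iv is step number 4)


Calling arith minus with x=-87/5, which returns 87/5.
Invoking arith start with x=ANS, and observe 87/5.
Then arith upend(), and observe 5/87.
I invoke arith bump with x=34, which returns 2963/87.

Answer: 2963/87


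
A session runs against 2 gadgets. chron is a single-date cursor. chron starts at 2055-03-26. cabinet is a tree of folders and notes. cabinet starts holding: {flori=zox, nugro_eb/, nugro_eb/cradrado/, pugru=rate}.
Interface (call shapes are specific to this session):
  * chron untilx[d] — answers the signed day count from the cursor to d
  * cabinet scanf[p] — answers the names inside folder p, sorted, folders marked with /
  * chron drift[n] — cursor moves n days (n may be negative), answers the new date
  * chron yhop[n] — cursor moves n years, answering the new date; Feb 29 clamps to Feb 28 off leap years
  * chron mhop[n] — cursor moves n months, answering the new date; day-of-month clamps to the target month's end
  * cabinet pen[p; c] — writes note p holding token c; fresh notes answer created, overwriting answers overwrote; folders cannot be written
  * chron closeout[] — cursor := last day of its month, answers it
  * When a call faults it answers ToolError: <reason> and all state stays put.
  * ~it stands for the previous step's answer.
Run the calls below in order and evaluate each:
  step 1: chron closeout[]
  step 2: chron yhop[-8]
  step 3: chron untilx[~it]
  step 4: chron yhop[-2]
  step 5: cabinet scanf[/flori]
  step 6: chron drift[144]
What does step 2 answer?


Answer: 2047-03-31

Derivation:
Act: chron closeout[]
Obs: 2055-03-31
Act: chron yhop[n=-8]
Obs: 2047-03-31
Act: chron untilx[d=~it]
Obs: 0
Act: chron yhop[n=-2]
Obs: 2045-03-31
Act: cabinet scanf[p=/flori]
Obs: ToolError: not a directory
Act: chron drift[n=144]
Obs: 2045-08-22


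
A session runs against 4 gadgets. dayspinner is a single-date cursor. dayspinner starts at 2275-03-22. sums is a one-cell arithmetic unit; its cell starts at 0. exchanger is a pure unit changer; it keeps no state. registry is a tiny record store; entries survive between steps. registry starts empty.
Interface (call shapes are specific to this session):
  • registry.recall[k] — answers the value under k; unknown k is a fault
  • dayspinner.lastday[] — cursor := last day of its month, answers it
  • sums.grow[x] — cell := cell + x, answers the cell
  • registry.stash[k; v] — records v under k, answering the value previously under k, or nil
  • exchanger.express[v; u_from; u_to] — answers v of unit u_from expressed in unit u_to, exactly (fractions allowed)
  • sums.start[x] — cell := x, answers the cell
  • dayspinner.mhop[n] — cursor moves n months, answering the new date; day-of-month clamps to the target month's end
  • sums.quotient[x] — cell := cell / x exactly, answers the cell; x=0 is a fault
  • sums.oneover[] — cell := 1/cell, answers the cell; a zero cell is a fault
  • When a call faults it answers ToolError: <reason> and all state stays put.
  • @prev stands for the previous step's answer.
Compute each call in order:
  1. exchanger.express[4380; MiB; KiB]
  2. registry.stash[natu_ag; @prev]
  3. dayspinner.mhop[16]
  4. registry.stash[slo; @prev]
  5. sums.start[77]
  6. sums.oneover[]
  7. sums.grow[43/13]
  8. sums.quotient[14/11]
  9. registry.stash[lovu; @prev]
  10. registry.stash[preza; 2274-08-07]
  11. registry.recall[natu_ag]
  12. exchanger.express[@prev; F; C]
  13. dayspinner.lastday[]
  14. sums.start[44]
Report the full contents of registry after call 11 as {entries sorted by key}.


Answer: {lovu=1662/637, natu_ag=4485120, preza=2274-08-07, slo=2276-07-22}

Derivation:
CALL express[v=4380; u_from=MiB; u_to=KiB]
RET  4485120
CALL stash[k=natu_ag; v=@prev]
RET  nil
CALL mhop[n=16]
RET  2276-07-22
CALL stash[k=slo; v=@prev]
RET  nil
CALL start[x=77]
RET  77
CALL oneover[]
RET  1/77
CALL grow[x=43/13]
RET  3324/1001
CALL quotient[x=14/11]
RET  1662/637
CALL stash[k=lovu; v=@prev]
RET  nil
CALL stash[k=preza; v=2274-08-07]
RET  nil
CALL recall[k=natu_ag]
RET  4485120
CALL express[v=@prev; u_from=F; u_to=C]
RET  22425440/9
CALL lastday[]
RET  2276-07-31
CALL start[x=44]
RET  44


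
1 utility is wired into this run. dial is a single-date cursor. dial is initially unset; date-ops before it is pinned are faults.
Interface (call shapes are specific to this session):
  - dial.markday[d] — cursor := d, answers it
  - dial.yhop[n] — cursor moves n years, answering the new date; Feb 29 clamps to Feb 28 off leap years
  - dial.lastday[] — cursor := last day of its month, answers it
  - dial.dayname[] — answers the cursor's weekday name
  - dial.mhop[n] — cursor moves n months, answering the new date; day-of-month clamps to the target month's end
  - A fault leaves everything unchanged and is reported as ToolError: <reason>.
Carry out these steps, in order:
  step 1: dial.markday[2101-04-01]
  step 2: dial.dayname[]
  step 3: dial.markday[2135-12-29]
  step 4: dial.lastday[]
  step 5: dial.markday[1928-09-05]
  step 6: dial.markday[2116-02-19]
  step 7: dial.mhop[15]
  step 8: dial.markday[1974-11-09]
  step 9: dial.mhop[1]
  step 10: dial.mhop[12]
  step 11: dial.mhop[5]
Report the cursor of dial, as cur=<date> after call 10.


Answer: cur=1975-12-09

Derivation:
> dial.markday d=2101-04-01
  2101-04-01
> dial.dayname
  Friday
> dial.markday d=2135-12-29
  2135-12-29
> dial.lastday
  2135-12-31
> dial.markday d=1928-09-05
  1928-09-05
> dial.markday d=2116-02-19
  2116-02-19
> dial.mhop n=15
  2117-05-19
> dial.markday d=1974-11-09
  1974-11-09
> dial.mhop n=1
  1974-12-09
> dial.mhop n=12
  1975-12-09
> dial.mhop n=5
  1976-05-09


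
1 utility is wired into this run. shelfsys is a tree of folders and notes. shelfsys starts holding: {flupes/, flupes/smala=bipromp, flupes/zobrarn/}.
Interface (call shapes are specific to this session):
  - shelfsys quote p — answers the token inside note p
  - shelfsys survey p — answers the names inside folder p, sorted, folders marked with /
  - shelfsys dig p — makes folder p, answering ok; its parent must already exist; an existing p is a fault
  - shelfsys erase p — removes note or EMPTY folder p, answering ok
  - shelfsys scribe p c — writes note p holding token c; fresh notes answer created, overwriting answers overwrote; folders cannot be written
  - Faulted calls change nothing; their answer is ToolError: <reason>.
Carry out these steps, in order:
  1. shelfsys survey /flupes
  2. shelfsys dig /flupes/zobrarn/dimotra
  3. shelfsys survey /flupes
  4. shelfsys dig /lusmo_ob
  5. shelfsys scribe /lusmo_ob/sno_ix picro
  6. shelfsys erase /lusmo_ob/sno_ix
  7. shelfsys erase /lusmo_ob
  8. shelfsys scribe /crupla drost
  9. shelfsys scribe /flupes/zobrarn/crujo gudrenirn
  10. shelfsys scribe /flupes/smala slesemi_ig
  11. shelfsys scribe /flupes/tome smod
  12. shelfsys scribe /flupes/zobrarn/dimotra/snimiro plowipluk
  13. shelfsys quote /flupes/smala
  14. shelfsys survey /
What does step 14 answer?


-> shelfsys survey(p='/flupes')
<- [smala, zobrarn/]
-> shelfsys dig(p='/flupes/zobrarn/dimotra')
<- ok
-> shelfsys survey(p='/flupes')
<- [smala, zobrarn/]
-> shelfsys dig(p='/lusmo_ob')
<- ok
-> shelfsys scribe(p='/lusmo_ob/sno_ix', c='picro')
<- created
-> shelfsys erase(p='/lusmo_ob/sno_ix')
<- ok
-> shelfsys erase(p='/lusmo_ob')
<- ok
-> shelfsys scribe(p='/crupla', c='drost')
<- created
-> shelfsys scribe(p='/flupes/zobrarn/crujo', c='gudrenirn')
<- created
-> shelfsys scribe(p='/flupes/smala', c='slesemi_ig')
<- overwrote
-> shelfsys scribe(p='/flupes/tome', c='smod')
<- created
-> shelfsys scribe(p='/flupes/zobrarn/dimotra/snimiro', c='plowipluk')
<- created
-> shelfsys quote(p='/flupes/smala')
<- slesemi_ig
-> shelfsys survey(p='/')
<- [crupla, flupes/]

Answer: [crupla, flupes/]


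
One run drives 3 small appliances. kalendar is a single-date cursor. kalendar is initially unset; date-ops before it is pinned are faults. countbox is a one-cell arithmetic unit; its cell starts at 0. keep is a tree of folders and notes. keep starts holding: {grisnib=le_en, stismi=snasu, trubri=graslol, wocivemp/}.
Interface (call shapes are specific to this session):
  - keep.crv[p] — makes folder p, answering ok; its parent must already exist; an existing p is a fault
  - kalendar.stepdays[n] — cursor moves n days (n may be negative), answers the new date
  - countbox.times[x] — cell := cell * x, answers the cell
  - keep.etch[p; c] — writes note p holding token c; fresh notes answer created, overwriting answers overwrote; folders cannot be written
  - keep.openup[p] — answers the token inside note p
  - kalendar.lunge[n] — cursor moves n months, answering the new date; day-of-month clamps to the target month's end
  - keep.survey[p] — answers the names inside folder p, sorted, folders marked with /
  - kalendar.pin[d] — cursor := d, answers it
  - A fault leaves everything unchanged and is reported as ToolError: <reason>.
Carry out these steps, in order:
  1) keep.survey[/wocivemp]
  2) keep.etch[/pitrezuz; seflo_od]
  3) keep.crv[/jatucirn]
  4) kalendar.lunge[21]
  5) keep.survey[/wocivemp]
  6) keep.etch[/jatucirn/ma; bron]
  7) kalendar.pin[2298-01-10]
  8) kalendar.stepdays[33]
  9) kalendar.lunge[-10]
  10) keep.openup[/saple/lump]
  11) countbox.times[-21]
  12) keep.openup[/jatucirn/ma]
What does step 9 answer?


Answer: 2297-04-12

Derivation:
-- 1. survey(p='/wocivemp') == []
-- 2. etch(p='/pitrezuz', c='seflo_od') == created
-- 3. crv(p='/jatucirn') == ok
-- 4. lunge(n='21') == ToolError: no date set
-- 5. survey(p='/wocivemp') == []
-- 6. etch(p='/jatucirn/ma', c='bron') == created
-- 7. pin(d='2298-01-10') == 2298-01-10
-- 8. stepdays(n='33') == 2298-02-12
-- 9. lunge(n='-10') == 2297-04-12
-- 10. openup(p='/saple/lump') == ToolError: not found
-- 11. times(x='-21') == 0
-- 12. openup(p='/jatucirn/ma') == bron


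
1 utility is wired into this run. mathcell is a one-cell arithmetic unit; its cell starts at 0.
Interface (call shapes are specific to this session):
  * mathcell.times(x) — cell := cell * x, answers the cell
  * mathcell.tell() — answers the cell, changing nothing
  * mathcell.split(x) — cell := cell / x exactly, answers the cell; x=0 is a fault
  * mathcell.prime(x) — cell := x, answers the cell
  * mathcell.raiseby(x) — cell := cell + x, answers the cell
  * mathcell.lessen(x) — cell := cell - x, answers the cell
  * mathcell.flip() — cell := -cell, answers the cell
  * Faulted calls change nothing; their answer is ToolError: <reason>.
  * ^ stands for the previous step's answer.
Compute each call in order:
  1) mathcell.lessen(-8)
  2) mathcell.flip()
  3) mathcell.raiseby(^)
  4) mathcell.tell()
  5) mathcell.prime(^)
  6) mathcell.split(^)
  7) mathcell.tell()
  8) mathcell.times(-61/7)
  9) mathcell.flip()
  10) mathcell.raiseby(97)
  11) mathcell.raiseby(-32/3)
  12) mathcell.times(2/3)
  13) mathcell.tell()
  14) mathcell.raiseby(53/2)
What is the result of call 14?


Answer: 11323/126

Derivation:
$ lessen -8
[out] 8
$ flip
[out] -8
$ raiseby ^
[out] -16
$ tell
[out] -16
$ prime ^
[out] -16
$ split ^
[out] 1
$ tell
[out] 1
$ times -61/7
[out] -61/7
$ flip
[out] 61/7
$ raiseby 97
[out] 740/7
$ raiseby -32/3
[out] 1996/21
$ times 2/3
[out] 3992/63
$ tell
[out] 3992/63
$ raiseby 53/2
[out] 11323/126


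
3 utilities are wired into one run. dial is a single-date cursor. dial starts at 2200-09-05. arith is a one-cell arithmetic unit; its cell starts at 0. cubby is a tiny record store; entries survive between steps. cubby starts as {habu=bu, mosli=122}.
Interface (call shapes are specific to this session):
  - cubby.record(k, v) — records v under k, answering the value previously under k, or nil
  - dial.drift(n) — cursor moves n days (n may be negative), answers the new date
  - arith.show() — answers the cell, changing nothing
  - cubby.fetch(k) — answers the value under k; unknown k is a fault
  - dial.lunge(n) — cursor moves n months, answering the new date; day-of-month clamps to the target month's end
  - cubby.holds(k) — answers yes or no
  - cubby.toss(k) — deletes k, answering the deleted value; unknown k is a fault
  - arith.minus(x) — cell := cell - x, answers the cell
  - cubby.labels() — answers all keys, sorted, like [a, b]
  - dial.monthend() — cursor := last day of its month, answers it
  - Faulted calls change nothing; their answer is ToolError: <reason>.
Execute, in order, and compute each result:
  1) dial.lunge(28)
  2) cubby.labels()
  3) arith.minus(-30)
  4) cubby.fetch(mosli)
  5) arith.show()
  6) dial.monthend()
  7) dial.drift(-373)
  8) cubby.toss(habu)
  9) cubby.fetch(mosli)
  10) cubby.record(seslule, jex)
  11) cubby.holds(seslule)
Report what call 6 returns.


>>> lunge n→28
:: 2203-01-05
>>> labels
:: [habu, mosli]
>>> minus x→-30
:: 30
>>> fetch k→mosli
:: 122
>>> show
:: 30
>>> monthend
:: 2203-01-31
>>> drift n→-373
:: 2202-01-23
>>> toss k→habu
:: bu
>>> fetch k→mosli
:: 122
>>> record k→seslule v→jex
:: nil
>>> holds k→seslule
:: yes

Answer: 2203-01-31


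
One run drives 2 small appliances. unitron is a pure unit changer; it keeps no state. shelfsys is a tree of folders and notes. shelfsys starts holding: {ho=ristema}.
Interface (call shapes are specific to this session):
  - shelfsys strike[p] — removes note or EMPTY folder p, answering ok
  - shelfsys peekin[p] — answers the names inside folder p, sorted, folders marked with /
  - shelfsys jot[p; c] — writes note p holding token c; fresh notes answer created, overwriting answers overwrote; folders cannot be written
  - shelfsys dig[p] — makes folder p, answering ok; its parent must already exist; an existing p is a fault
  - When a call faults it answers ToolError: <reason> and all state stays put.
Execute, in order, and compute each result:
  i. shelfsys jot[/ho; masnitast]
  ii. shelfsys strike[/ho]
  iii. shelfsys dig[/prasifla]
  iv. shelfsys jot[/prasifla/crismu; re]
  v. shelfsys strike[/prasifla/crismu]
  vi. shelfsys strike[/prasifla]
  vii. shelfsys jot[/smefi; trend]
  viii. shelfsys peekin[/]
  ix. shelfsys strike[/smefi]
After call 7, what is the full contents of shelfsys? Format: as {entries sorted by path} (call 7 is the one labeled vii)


Answer: {smefi=trend}

Derivation:
# 1. shelfsys jot(p→/ho, c→masnitast) ~> overwrote
# 2. shelfsys strike(p→/ho) ~> ok
# 3. shelfsys dig(p→/prasifla) ~> ok
# 4. shelfsys jot(p→/prasifla/crismu, c→re) ~> created
# 5. shelfsys strike(p→/prasifla/crismu) ~> ok
# 6. shelfsys strike(p→/prasifla) ~> ok
# 7. shelfsys jot(p→/smefi, c→trend) ~> created
# 8. shelfsys peekin(p→/) ~> [smefi]
# 9. shelfsys strike(p→/smefi) ~> ok


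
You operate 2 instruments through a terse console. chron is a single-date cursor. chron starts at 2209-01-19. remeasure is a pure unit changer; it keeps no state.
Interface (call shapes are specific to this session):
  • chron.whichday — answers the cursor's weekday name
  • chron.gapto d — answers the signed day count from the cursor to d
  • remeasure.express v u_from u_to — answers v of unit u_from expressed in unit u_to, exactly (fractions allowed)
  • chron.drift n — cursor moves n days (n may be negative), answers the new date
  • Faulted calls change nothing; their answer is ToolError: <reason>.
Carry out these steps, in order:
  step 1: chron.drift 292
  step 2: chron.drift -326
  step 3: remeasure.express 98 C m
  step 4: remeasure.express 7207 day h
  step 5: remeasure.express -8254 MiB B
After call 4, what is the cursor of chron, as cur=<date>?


Answer: cur=2208-12-16

Derivation:
>> chron.drift(n→292)
<< 2209-11-07
>> chron.drift(n→-326)
<< 2208-12-16
>> remeasure.express(v→98, u_from→C, u_to→m)
<< ToolError: incompatible units
>> remeasure.express(v→7207, u_from→day, u_to→h)
<< 172968
>> remeasure.express(v→-8254, u_from→MiB, u_to→B)
<< -8654946304


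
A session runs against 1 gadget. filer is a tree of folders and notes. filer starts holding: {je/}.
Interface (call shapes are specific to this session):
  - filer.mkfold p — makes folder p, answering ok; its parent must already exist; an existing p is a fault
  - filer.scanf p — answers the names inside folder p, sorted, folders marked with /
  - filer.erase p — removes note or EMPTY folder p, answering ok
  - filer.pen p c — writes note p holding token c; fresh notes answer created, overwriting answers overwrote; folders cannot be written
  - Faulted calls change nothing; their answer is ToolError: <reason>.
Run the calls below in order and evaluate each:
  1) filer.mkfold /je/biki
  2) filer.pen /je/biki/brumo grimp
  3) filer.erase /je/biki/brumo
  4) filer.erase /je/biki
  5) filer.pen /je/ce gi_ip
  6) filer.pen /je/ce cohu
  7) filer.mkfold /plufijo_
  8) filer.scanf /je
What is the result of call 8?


Answer: [ce]

Derivation:
I invoke mkfold using p='/je/biki', which returns ok.
I call pen using p='/je/biki/brumo', c='grimp', — result: created.
Now I run erase using p='/je/biki/brumo', giving ok.
I try erase using p='/je/biki', and observe ok.
I run pen using p='/je/ce', c='gi_ip', and get created.
Using pen using p='/je/ce', c='cohu', giving overwrote.
Now I run mkfold using p='/plufijo_', which returns ok.
I use scanf using p='/je', → [ce].


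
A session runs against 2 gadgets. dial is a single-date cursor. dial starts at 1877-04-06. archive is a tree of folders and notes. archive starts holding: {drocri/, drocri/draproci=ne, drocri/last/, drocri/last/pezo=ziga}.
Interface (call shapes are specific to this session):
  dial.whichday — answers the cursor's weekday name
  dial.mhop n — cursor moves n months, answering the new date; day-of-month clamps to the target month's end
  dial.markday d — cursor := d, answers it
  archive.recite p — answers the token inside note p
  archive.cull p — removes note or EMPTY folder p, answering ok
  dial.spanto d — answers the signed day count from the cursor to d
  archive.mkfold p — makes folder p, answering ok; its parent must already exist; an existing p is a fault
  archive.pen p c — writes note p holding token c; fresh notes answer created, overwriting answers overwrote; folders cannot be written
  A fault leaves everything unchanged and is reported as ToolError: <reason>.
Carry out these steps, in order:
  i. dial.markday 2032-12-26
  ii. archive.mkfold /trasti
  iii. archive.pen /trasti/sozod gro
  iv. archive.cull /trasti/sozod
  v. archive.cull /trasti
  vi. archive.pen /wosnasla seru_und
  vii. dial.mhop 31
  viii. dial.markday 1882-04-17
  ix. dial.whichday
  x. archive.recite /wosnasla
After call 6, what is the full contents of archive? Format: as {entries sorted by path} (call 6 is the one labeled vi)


I use markday on d=2032-12-26: 2032-12-26.
I invoke mkfold on p=/trasti: ok.
Then pen on p=/trasti/sozod, c=gro: created.
I call cull on p=/trasti/sozod, which returns ok.
I call cull on p=/trasti, yielding ok.
I use pen on p=/wosnasla, c=seru_und, which returns created.
I use mhop on n=31, → 2035-07-26.
Then markday on d=1882-04-17, which returns 1882-04-17.
Then whichday(), and get Monday.
Next I call recite on p=/wosnasla, which returns seru_und.

Answer: {drocri/, drocri/draproci=ne, drocri/last/, drocri/last/pezo=ziga, wosnasla=seru_und}


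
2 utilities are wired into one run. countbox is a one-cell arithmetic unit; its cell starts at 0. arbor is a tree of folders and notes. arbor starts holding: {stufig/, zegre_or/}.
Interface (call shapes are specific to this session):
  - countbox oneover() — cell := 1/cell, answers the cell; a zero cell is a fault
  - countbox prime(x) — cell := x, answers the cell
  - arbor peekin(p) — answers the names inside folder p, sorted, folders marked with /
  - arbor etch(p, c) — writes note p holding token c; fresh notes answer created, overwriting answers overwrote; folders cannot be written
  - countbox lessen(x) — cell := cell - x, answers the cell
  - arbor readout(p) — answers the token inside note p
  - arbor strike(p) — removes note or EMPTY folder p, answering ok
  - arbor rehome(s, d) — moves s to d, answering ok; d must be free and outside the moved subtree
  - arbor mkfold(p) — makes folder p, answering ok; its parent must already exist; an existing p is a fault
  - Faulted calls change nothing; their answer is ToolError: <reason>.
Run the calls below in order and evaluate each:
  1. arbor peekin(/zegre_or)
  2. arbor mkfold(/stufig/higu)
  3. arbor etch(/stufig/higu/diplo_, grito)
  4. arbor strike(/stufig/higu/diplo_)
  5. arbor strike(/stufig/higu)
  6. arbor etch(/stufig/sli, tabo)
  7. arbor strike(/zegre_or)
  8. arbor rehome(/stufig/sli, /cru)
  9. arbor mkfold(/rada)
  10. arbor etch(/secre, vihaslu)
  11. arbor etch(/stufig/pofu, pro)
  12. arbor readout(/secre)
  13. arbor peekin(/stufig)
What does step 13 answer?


Answer: [pofu]

Derivation:
Step: arbor peekin[p: /zegre_or]
Result: []
Step: arbor mkfold[p: /stufig/higu]
Result: ok
Step: arbor etch[p: /stufig/higu/diplo_; c: grito]
Result: created
Step: arbor strike[p: /stufig/higu/diplo_]
Result: ok
Step: arbor strike[p: /stufig/higu]
Result: ok
Step: arbor etch[p: /stufig/sli; c: tabo]
Result: created
Step: arbor strike[p: /zegre_or]
Result: ok
Step: arbor rehome[s: /stufig/sli; d: /cru]
Result: ok
Step: arbor mkfold[p: /rada]
Result: ok
Step: arbor etch[p: /secre; c: vihaslu]
Result: created
Step: arbor etch[p: /stufig/pofu; c: pro]
Result: created
Step: arbor readout[p: /secre]
Result: vihaslu
Step: arbor peekin[p: /stufig]
Result: [pofu]


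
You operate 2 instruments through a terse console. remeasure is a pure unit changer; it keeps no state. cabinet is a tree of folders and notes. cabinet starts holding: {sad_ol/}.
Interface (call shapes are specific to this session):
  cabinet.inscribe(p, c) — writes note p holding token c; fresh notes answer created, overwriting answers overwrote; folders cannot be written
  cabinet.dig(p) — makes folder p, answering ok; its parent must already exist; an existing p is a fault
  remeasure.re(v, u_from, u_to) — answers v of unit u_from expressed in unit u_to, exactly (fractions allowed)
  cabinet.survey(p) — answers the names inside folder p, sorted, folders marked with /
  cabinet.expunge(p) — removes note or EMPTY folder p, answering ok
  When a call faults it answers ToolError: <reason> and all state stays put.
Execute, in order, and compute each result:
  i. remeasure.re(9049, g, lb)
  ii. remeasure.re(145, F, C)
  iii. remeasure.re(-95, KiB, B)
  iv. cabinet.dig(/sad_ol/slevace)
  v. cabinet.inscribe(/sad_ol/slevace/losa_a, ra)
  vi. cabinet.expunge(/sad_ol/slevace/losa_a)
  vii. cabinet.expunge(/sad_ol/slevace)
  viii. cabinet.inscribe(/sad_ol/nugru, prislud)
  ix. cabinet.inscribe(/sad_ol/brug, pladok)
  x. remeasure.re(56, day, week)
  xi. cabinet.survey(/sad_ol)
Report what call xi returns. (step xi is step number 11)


Answer: [brug, nugru]

Derivation:
> re v: 9049 u_from: g u_to: lb
  904900000/45359237
> re v: 145 u_from: F u_to: C
  565/9
> re v: -95 u_from: KiB u_to: B
  -97280
> dig p: /sad_ol/slevace
  ok
> inscribe p: /sad_ol/slevace/losa_a c: ra
  created
> expunge p: /sad_ol/slevace/losa_a
  ok
> expunge p: /sad_ol/slevace
  ok
> inscribe p: /sad_ol/nugru c: prislud
  created
> inscribe p: /sad_ol/brug c: pladok
  created
> re v: 56 u_from: day u_to: week
  8
> survey p: /sad_ol
  [brug, nugru]


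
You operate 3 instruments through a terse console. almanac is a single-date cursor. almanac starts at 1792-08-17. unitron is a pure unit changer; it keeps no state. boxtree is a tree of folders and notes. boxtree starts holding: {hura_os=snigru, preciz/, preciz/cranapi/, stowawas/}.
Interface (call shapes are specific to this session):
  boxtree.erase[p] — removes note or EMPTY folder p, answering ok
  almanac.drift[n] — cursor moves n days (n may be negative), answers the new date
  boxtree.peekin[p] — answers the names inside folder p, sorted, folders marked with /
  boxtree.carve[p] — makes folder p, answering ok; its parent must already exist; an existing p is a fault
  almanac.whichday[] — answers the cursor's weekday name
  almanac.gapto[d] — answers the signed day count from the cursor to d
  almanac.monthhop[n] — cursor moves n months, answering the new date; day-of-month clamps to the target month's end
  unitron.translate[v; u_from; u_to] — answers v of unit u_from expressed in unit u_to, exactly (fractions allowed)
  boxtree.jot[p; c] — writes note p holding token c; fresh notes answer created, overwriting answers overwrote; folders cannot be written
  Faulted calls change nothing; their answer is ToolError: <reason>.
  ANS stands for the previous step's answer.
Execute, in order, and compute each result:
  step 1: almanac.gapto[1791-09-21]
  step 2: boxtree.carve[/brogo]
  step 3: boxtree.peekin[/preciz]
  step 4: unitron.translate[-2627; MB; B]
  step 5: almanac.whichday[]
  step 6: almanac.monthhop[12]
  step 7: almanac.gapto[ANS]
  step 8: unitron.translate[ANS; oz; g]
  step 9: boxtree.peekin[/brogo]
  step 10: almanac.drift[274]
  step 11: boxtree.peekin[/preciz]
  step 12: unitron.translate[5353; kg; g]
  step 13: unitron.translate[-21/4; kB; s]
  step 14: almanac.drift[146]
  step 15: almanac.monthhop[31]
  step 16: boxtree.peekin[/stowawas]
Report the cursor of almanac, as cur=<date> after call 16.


> gapto d=1791-09-21
:: -331
> carve p=/brogo
:: ok
> peekin p=/preciz
:: [cranapi/]
> translate v=-2627 u_from=MB u_to=B
:: -2627000000
> whichday
:: Friday
> monthhop n=12
:: 1793-08-17
> gapto d=ANS
:: 0
> translate v=ANS u_from=oz u_to=g
:: 0
> peekin p=/brogo
:: []
> drift n=274
:: 1794-05-18
> peekin p=/preciz
:: [cranapi/]
> translate v=5353 u_from=kg u_to=g
:: 5353000
> translate v=-21/4 u_from=kB u_to=s
:: ToolError: incompatible units
> drift n=146
:: 1794-10-11
> monthhop n=31
:: 1797-05-11
> peekin p=/stowawas
:: []

Answer: cur=1797-05-11


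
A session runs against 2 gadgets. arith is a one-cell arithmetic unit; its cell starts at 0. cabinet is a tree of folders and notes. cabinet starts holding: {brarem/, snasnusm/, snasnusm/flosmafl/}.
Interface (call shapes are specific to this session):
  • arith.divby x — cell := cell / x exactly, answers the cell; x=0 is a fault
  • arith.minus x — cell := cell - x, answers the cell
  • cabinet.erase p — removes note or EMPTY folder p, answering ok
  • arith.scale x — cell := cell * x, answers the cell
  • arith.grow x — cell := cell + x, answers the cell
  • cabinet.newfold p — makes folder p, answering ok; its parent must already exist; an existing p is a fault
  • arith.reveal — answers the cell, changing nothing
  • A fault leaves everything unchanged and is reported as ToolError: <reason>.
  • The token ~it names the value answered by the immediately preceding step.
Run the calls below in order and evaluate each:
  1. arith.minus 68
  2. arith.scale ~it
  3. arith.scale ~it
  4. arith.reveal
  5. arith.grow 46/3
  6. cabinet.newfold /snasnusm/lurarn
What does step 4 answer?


Answer: 21381376

Derivation:
-- 1. minus(x→68) : -68
-- 2. scale(x→~it) : 4624
-- 3. scale(x→~it) : 21381376
-- 4. reveal() : 21381376
-- 5. grow(x→46/3) : 64144174/3
-- 6. newfold(p→/snasnusm/lurarn) : ok


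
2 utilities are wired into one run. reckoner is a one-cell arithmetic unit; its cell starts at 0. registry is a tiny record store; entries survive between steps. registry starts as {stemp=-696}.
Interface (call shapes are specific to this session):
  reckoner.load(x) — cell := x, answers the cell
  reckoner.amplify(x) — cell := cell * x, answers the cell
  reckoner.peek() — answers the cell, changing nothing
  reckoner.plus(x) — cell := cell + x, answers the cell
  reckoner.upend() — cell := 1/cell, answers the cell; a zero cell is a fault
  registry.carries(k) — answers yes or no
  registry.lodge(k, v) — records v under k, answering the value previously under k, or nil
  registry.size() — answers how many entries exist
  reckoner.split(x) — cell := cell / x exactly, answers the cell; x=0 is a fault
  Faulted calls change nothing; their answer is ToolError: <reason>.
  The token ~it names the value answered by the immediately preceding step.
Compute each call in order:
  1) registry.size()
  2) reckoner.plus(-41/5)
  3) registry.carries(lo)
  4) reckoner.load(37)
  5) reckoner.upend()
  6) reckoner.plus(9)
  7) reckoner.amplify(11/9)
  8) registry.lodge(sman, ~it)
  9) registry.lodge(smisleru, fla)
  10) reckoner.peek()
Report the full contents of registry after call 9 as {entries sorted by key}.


Using registry.size(), — result: 1.
Invoking reckoner.plus using x='-41/5', — result: -41/5.
I use registry.carries using k='lo', → no.
Then reckoner.load using x='37', — result: 37.
Calling reckoner.upend(), and observe 1/37.
Calling reckoner.plus using x='9', — result: 334/37.
Using reckoner.amplify using x='11/9': 3674/333.
I invoke registry.lodge using k='sman', v='~it', yielding nil.
I use registry.lodge using k='smisleru', v='fla', — result: nil.
I use reckoner.peek(), yielding 3674/333.

Answer: {sman=3674/333, smisleru=fla, stemp=-696}


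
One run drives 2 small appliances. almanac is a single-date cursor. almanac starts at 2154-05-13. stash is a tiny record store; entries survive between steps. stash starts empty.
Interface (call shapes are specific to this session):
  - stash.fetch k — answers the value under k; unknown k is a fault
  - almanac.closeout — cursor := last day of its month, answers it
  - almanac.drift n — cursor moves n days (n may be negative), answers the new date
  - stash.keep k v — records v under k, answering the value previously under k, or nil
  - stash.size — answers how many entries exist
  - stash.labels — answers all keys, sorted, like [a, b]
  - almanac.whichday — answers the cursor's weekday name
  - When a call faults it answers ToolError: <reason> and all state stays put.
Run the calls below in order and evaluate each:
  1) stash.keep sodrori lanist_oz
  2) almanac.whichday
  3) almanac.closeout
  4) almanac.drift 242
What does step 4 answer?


Do: keep[k→sodrori; v→lanist_oz]
See: nil
Do: whichday[]
See: Monday
Do: closeout[]
See: 2154-05-31
Do: drift[n→242]
See: 2155-01-28

Answer: 2155-01-28


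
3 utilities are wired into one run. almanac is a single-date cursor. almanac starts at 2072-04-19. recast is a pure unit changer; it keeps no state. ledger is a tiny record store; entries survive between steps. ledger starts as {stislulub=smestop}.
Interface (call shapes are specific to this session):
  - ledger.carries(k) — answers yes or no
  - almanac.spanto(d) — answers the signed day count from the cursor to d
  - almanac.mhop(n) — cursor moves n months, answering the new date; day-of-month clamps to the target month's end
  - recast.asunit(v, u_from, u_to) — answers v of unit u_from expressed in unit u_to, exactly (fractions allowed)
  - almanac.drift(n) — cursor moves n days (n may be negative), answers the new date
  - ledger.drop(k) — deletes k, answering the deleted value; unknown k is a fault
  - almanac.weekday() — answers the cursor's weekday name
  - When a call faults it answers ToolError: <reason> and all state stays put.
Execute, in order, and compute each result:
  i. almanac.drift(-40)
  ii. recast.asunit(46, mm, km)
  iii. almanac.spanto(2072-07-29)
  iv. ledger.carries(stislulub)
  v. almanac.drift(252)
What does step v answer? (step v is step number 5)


% almanac.drift(n: -40) -> 2072-03-10
% recast.asunit(v: 46, u_from: mm, u_to: km) -> 23/500000
% almanac.spanto(d: 2072-07-29) -> 141
% ledger.carries(k: stislulub) -> yes
% almanac.drift(n: 252) -> 2072-11-17

Answer: 2072-11-17
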